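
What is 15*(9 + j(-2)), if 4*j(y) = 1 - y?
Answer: 585/4 ≈ 146.25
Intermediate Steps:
j(y) = 1/4 - y/4 (j(y) = (1 - y)/4 = 1/4 - y/4)
15*(9 + j(-2)) = 15*(9 + (1/4 - 1/4*(-2))) = 15*(9 + (1/4 + 1/2)) = 15*(9 + 3/4) = 15*(39/4) = 585/4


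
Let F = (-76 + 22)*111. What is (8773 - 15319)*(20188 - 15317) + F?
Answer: -31891560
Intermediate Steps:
F = -5994 (F = -54*111 = -5994)
(8773 - 15319)*(20188 - 15317) + F = (8773 - 15319)*(20188 - 15317) - 5994 = -6546*4871 - 5994 = -31885566 - 5994 = -31891560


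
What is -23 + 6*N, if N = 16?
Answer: 73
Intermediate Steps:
-23 + 6*N = -23 + 6*16 = -23 + 96 = 73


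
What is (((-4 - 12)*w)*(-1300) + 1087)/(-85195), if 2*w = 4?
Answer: -42687/85195 ≈ -0.50105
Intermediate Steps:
w = 2 (w = (1/2)*4 = 2)
(((-4 - 12)*w)*(-1300) + 1087)/(-85195) = (((-4 - 12)*2)*(-1300) + 1087)/(-85195) = (-16*2*(-1300) + 1087)*(-1/85195) = (-32*(-1300) + 1087)*(-1/85195) = (41600 + 1087)*(-1/85195) = 42687*(-1/85195) = -42687/85195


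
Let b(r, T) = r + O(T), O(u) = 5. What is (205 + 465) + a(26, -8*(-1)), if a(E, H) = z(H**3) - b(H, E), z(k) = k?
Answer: 1169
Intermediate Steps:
b(r, T) = 5 + r (b(r, T) = r + 5 = 5 + r)
a(E, H) = -5 + H**3 - H (a(E, H) = H**3 - (5 + H) = H**3 + (-5 - H) = -5 + H**3 - H)
(205 + 465) + a(26, -8*(-1)) = (205 + 465) + (-5 + (-8*(-1))**3 - (-8)*(-1)) = 670 + (-5 + 8**3 - 1*8) = 670 + (-5 + 512 - 8) = 670 + 499 = 1169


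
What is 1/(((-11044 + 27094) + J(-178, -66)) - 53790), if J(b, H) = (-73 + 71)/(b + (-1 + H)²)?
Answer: -4311/162697142 ≈ -2.6497e-5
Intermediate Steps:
J(b, H) = -2/(b + (-1 + H)²)
1/(((-11044 + 27094) + J(-178, -66)) - 53790) = 1/(((-11044 + 27094) - 2/(-178 + (-1 - 66)²)) - 53790) = 1/((16050 - 2/(-178 + (-67)²)) - 53790) = 1/((16050 - 2/(-178 + 4489)) - 53790) = 1/((16050 - 2/4311) - 53790) = 1/(69191548/4311 - 53790) = 1/(-162697142/4311) = -4311/162697142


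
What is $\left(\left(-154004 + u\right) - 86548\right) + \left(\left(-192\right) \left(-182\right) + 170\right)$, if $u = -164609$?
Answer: $-370047$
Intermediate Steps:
$\left(\left(-154004 + u\right) - 86548\right) + \left(\left(-192\right) \left(-182\right) + 170\right) = \left(\left(-154004 - 164609\right) - 86548\right) + \left(\left(-192\right) \left(-182\right) + 170\right) = \left(-318613 - 86548\right) + \left(34944 + 170\right) = -405161 + 35114 = -370047$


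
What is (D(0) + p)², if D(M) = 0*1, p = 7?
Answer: 49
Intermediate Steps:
D(M) = 0
(D(0) + p)² = (0 + 7)² = 7² = 49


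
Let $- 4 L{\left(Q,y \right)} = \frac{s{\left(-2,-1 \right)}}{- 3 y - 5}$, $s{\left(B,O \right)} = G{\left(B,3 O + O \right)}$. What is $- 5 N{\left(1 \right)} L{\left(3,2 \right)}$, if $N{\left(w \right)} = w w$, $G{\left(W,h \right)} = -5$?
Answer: $\frac{25}{44} \approx 0.56818$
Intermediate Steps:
$s{\left(B,O \right)} = -5$
$L{\left(Q,y \right)} = \frac{5}{4 \left(-5 - 3 y\right)}$ ($L{\left(Q,y \right)} = - \frac{\left(-5\right) \frac{1}{- 3 y - 5}}{4} = - \frac{\left(-5\right) \frac{1}{-5 - 3 y}}{4} = \frac{5}{4 \left(-5 - 3 y\right)}$)
$N{\left(w \right)} = w^{2}$
$- 5 N{\left(1 \right)} L{\left(3,2 \right)} = - 5 \cdot 1^{2} \left(- \frac{5}{20 + 12 \cdot 2}\right) = \left(-5\right) 1 \left(- \frac{5}{20 + 24}\right) = - 5 \left(- \frac{5}{44}\right) = - 5 \left(\left(-5\right) \frac{1}{44}\right) = \left(-5\right) \left(- \frac{5}{44}\right) = \frac{25}{44}$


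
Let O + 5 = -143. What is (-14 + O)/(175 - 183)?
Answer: 81/4 ≈ 20.250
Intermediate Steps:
O = -148 (O = -5 - 143 = -148)
(-14 + O)/(175 - 183) = (-14 - 148)/(175 - 183) = -162/(-8) = -162*(-⅛) = 81/4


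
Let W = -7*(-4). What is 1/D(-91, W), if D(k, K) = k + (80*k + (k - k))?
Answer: -1/7371 ≈ -0.00013567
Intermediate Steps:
W = 28
D(k, K) = 81*k (D(k, K) = k + (80*k + 0) = k + 80*k = 81*k)
1/D(-91, W) = 1/(81*(-91)) = 1/(-7371) = -1/7371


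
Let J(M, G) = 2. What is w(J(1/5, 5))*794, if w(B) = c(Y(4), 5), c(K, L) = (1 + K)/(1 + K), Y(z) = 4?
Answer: 794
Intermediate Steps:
c(K, L) = 1
w(B) = 1
w(J(1/5, 5))*794 = 1*794 = 794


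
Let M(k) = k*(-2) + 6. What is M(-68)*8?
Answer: 1136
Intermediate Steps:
M(k) = 6 - 2*k (M(k) = -2*k + 6 = 6 - 2*k)
M(-68)*8 = (6 - 2*(-68))*8 = (6 + 136)*8 = 142*8 = 1136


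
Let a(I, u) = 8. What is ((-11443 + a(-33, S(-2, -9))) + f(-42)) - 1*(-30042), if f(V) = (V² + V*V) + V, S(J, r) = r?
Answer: 22093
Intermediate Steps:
f(V) = V + 2*V² (f(V) = (V² + V²) + V = 2*V² + V = V + 2*V²)
((-11443 + a(-33, S(-2, -9))) + f(-42)) - 1*(-30042) = ((-11443 + 8) - 42*(1 + 2*(-42))) - 1*(-30042) = (-11435 - 42*(1 - 84)) + 30042 = (-11435 - 42*(-83)) + 30042 = (-11435 + 3486) + 30042 = -7949 + 30042 = 22093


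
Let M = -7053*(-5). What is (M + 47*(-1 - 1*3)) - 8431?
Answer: 26646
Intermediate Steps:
M = 35265
(M + 47*(-1 - 1*3)) - 8431 = (35265 + 47*(-1 - 1*3)) - 8431 = (35265 + 47*(-1 - 3)) - 8431 = (35265 + 47*(-4)) - 8431 = (35265 - 188) - 8431 = 35077 - 8431 = 26646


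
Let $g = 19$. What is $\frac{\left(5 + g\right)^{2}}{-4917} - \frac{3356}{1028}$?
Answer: $- \frac{1424465}{421223} \approx -3.3817$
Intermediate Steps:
$\frac{\left(5 + g\right)^{2}}{-4917} - \frac{3356}{1028} = \frac{\left(5 + 19\right)^{2}}{-4917} - \frac{3356}{1028} = 24^{2} \left(- \frac{1}{4917}\right) - \frac{839}{257} = 576 \left(- \frac{1}{4917}\right) - \frac{839}{257} = - \frac{192}{1639} - \frac{839}{257} = - \frac{1424465}{421223}$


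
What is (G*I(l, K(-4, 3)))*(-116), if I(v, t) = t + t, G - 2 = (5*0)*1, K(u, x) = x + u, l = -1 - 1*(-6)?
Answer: 464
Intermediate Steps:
l = 5 (l = -1 + 6 = 5)
K(u, x) = u + x
G = 2 (G = 2 + (5*0)*1 = 2 + 0*1 = 2 + 0 = 2)
I(v, t) = 2*t
(G*I(l, K(-4, 3)))*(-116) = (2*(2*(-4 + 3)))*(-116) = (2*(2*(-1)))*(-116) = (2*(-2))*(-116) = -4*(-116) = 464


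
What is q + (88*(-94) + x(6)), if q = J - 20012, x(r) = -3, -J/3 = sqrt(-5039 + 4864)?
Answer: -28287 - 15*I*sqrt(7) ≈ -28287.0 - 39.686*I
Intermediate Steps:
J = -15*I*sqrt(7) (J = -3*sqrt(-5039 + 4864) = -15*I*sqrt(7) ≈ -39.686*I)
q = -20012 - 15*I*sqrt(7) (q = -15*I*sqrt(7) - 20012 = -20012 - 15*I*sqrt(7) ≈ -20012.0 - 39.686*I)
q + (88*(-94) + x(6)) = (-20012 - 15*I*sqrt(7)) + (88*(-94) - 3) = (-20012 - 15*I*sqrt(7)) + (-8272 - 3) = (-20012 - 15*I*sqrt(7)) - 8275 = -28287 - 15*I*sqrt(7)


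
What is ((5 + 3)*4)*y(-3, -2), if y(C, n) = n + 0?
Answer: -64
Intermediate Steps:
y(C, n) = n
((5 + 3)*4)*y(-3, -2) = ((5 + 3)*4)*(-2) = (8*4)*(-2) = 32*(-2) = -64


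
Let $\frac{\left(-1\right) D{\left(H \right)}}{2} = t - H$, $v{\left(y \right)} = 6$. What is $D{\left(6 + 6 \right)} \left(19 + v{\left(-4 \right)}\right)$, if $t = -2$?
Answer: $700$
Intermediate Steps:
$D{\left(H \right)} = 4 + 2 H$ ($D{\left(H \right)} = - 2 \left(-2 - H\right) = 4 + 2 H$)
$D{\left(6 + 6 \right)} \left(19 + v{\left(-4 \right)}\right) = \left(4 + 2 \left(6 + 6\right)\right) \left(19 + 6\right) = \left(4 + 2 \cdot 12\right) 25 = \left(4 + 24\right) 25 = 28 \cdot 25 = 700$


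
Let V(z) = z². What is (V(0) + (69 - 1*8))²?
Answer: 3721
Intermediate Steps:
(V(0) + (69 - 1*8))² = (0² + (69 - 1*8))² = (0 + (69 - 8))² = (0 + 61)² = 61² = 3721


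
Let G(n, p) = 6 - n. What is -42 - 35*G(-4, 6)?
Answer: -392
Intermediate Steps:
-42 - 35*G(-4, 6) = -42 - 35*(6 - 1*(-4)) = -42 - 35*(6 + 4) = -42 - 35*10 = -42 - 350 = -392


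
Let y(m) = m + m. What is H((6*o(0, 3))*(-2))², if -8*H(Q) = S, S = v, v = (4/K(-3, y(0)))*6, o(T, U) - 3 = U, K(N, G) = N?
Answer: 1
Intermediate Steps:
y(m) = 2*m
o(T, U) = 3 + U
v = -8 (v = (4/(-3))*6 = (4*(-⅓))*6 = -4/3*6 = -8)
S = -8
H(Q) = 1 (H(Q) = -⅛*(-8) = 1)
H((6*o(0, 3))*(-2))² = 1² = 1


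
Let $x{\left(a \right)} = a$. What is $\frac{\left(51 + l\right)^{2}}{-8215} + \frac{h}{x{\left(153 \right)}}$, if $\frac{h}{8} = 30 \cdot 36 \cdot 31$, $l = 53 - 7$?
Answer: $\frac{244318447}{139655} \approx 1749.4$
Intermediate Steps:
$l = 46$
$h = 267840$ ($h = 8 \cdot 30 \cdot 36 \cdot 31 = 8 \cdot 1080 \cdot 31 = 8 \cdot 33480 = 267840$)
$\frac{\left(51 + l\right)^{2}}{-8215} + \frac{h}{x{\left(153 \right)}} = \frac{\left(51 + 46\right)^{2}}{-8215} + \frac{267840}{153} = 97^{2} \left(- \frac{1}{8215}\right) + 267840 \cdot \frac{1}{153} = 9409 \left(- \frac{1}{8215}\right) + \frac{29760}{17} = - \frac{9409}{8215} + \frac{29760}{17} = \frac{244318447}{139655}$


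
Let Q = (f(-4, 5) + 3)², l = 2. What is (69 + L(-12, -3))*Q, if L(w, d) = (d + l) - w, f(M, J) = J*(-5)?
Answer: 38720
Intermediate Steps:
f(M, J) = -5*J
L(w, d) = 2 + d - w (L(w, d) = (d + 2) - w = (2 + d) - w = 2 + d - w)
Q = 484 (Q = (-5*5 + 3)² = (-25 + 3)² = (-22)² = 484)
(69 + L(-12, -3))*Q = (69 + (2 - 3 - 1*(-12)))*484 = (69 + (2 - 3 + 12))*484 = (69 + 11)*484 = 80*484 = 38720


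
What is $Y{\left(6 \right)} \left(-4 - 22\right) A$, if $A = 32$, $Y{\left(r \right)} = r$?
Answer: $-4992$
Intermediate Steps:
$Y{\left(6 \right)} \left(-4 - 22\right) A = 6 \left(-4 - 22\right) 32 = 6 \left(-26\right) 32 = \left(-156\right) 32 = -4992$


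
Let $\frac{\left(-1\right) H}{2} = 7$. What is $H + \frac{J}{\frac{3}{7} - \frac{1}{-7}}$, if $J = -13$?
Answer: $- \frac{147}{4} \approx -36.75$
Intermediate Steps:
$H = -14$ ($H = \left(-2\right) 7 = -14$)
$H + \frac{J}{\frac{3}{7} - \frac{1}{-7}} = -14 - \frac{13}{\frac{3}{7} - \frac{1}{-7}} = -14 - \frac{13}{3 \cdot \frac{1}{7} - - \frac{1}{7}} = -14 - \frac{13}{\frac{3}{7} + \frac{1}{7}} = -14 - \frac{13}{\frac{4}{7}} = -14 - \frac{91}{4} = - \frac{147}{4}$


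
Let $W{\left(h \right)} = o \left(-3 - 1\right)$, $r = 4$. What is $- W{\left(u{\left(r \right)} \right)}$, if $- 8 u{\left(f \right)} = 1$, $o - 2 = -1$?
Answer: $4$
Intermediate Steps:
$o = 1$ ($o = 2 - 1 = 1$)
$u{\left(f \right)} = - \frac{1}{8}$ ($u{\left(f \right)} = \left(- \frac{1}{8}\right) 1 = - \frac{1}{8}$)
$W{\left(h \right)} = -4$ ($W{\left(h \right)} = 1 \left(-3 - 1\right) = 1 \left(-4\right) = -4$)
$- W{\left(u{\left(r \right)} \right)} = \left(-1\right) \left(-4\right) = 4$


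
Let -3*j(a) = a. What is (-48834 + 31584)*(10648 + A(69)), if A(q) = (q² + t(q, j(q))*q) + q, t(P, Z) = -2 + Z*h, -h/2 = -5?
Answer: 9142500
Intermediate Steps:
h = 10 (h = -2*(-5) = 10)
j(a) = -a/3
t(P, Z) = -2 + 10*Z (t(P, Z) = -2 + Z*10 = -2 + 10*Z)
A(q) = q + q² + q*(-2 - 10*q/3) (A(q) = (q² + (-2 + 10*(-q/3))*q) + q = (q² + (-2 - 10*q/3)*q) + q = (q² + q*(-2 - 10*q/3)) + q = q + q² + q*(-2 - 10*q/3))
(-48834 + 31584)*(10648 + A(69)) = (-48834 + 31584)*(10648 + (⅓)*69*(-3 - 7*69)) = -17250*(10648 + (⅓)*69*(-3 - 483)) = -17250*(10648 + (⅓)*69*(-486)) = -17250*(10648 - 11178) = -17250*(-530) = 9142500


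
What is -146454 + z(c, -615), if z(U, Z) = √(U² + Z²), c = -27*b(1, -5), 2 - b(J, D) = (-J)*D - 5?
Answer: -146454 + 3*√42349 ≈ -1.4584e+5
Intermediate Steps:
b(J, D) = 7 + D*J (b(J, D) = 2 - ((-J)*D - 5) = 2 - (-D*J - 5) = 2 - (-5 - D*J) = 2 + (5 + D*J) = 7 + D*J)
c = -54 (c = -27*(7 - 5*1) = -27*(7 - 5) = -27*2 = -54)
-146454 + z(c, -615) = -146454 + √((-54)² + (-615)²) = -146454 + √(2916 + 378225) = -146454 + √381141 = -146454 + 3*√42349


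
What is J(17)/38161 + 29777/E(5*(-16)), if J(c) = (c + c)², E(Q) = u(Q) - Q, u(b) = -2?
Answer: 1136410265/2976558 ≈ 381.79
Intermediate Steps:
E(Q) = -2 - Q
J(c) = 4*c² (J(c) = (2*c)² = 4*c²)
J(17)/38161 + 29777/E(5*(-16)) = (4*17²)/38161 + 29777/(-2 - 5*(-16)) = (4*289)*(1/38161) + 29777/(-2 - 1*(-80)) = 1156*(1/38161) + 29777/(-2 + 80) = 1156/38161 + 29777/78 = 1136410265/2976558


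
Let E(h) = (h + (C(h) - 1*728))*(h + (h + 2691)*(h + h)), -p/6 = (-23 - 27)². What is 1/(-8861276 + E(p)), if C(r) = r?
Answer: -1/11346476501276 ≈ -8.8133e-14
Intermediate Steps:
p = -15000 (p = -6*(-23 - 27)² = -6*(-50)² = -6*2500 = -15000)
E(h) = (-728 + 2*h)*(h + 2*h*(2691 + h)) (E(h) = (h + (h - 1*728))*(h + (h + 2691)*(h + h)) = (h + (h - 728))*(h + (2691 + h)*(2*h)) = (h + (-728 + h))*(h + 2*h*(2691 + h)) = (-728 + 2*h)*(h + 2*h*(2691 + h)))
1/(-8861276 + E(p)) = 1/(-8861276 + 2*(-15000)*(-1959412 + 2*(-15000)² + 4655*(-15000))) = 1/(-8861276 + 2*(-15000)*(-1959412 + 2*225000000 - 69825000)) = 1/(-8861276 + 2*(-15000)*(-1959412 + 450000000 - 69825000)) = 1/(-8861276 + 2*(-15000)*378215588) = 1/(-8861276 - 11346467640000) = 1/(-11346476501276) = -1/11346476501276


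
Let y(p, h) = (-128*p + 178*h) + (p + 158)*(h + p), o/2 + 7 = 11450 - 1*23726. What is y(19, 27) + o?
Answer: -14050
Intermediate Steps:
o = -24566 (o = -14 + 2*(11450 - 1*23726) = -14 + 2*(11450 - 23726) = -14 + 2*(-12276) = -14 - 24552 = -24566)
y(p, h) = -128*p + 178*h + (158 + p)*(h + p) (y(p, h) = (-128*p + 178*h) + (158 + p)*(h + p) = -128*p + 178*h + (158 + p)*(h + p))
y(19, 27) + o = (19² + 30*19 + 336*27 + 27*19) - 24566 = (361 + 570 + 9072 + 513) - 24566 = 10516 - 24566 = -14050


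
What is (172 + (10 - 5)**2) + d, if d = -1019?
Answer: -822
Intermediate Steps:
(172 + (10 - 5)**2) + d = (172 + (10 - 5)**2) - 1019 = (172 + 5**2) - 1019 = (172 + 25) - 1019 = 197 - 1019 = -822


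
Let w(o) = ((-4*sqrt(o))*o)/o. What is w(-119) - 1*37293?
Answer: -37293 - 4*I*sqrt(119) ≈ -37293.0 - 43.635*I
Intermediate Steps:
w(o) = -4*sqrt(o) (w(o) = (-4*o**(3/2))/o = -4*sqrt(o))
w(-119) - 1*37293 = -4*I*sqrt(119) - 1*37293 = -4*I*sqrt(119) - 37293 = -37293 - 4*I*sqrt(119)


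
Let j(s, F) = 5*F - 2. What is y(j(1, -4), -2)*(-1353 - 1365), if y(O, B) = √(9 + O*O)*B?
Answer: 5436*√493 ≈ 1.2070e+5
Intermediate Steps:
j(s, F) = -2 + 5*F
y(O, B) = B*√(9 + O²) (y(O, B) = √(9 + O²)*B = B*√(9 + O²))
y(j(1, -4), -2)*(-1353 - 1365) = (-2*√(9 + (-2 + 5*(-4))²))*(-1353 - 1365) = -2*√(9 + (-2 - 20)²)*(-2718) = -2*√(9 + (-22)²)*(-2718) = -2*√(9 + 484)*(-2718) = -2*√493*(-2718) = 5436*√493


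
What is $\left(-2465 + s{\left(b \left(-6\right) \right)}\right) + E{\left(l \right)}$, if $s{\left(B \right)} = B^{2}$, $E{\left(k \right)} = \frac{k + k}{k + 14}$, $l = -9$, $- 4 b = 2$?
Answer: $- \frac{12298}{5} \approx -2459.6$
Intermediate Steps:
$b = - \frac{1}{2}$ ($b = \left(- \frac{1}{4}\right) 2 = - \frac{1}{2} \approx -0.5$)
$E{\left(k \right)} = \frac{2 k}{14 + k}$
$\left(-2465 + s{\left(b \left(-6\right) \right)}\right) + E{\left(l \right)} = \left(-2465 + \left(\left(- \frac{1}{2}\right) \left(-6\right)\right)^{2}\right) + 2 \left(-9\right) \frac{1}{14 - 9} = \left(-2465 + 3^{2}\right) + 2 \left(-9\right) \frac{1}{5} = \left(-2465 + 9\right) + 2 \left(-9\right) \frac{1}{5} = -2456 - \frac{18}{5} = - \frac{12298}{5}$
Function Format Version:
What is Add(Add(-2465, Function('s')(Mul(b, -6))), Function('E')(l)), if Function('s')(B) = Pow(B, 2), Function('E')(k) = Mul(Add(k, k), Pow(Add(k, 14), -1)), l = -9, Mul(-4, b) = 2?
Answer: Rational(-12298, 5) ≈ -2459.6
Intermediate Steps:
b = Rational(-1, 2) (b = Mul(Rational(-1, 4), 2) = Rational(-1, 2) ≈ -0.50000)
Function('E')(k) = Mul(2, k, Pow(Add(14, k), -1)) (Function('E')(k) = Mul(Mul(2, k), Pow(Add(14, k), -1)) = Mul(2, k, Pow(Add(14, k), -1)))
Add(Add(-2465, Function('s')(Mul(b, -6))), Function('E')(l)) = Add(Add(-2465, Pow(Mul(Rational(-1, 2), -6), 2)), Mul(2, -9, Pow(Add(14, -9), -1))) = Add(Add(-2465, Pow(3, 2)), Mul(2, -9, Pow(5, -1))) = Add(Add(-2465, 9), Mul(2, -9, Rational(1, 5))) = Add(-2456, Rational(-18, 5)) = Rational(-12298, 5)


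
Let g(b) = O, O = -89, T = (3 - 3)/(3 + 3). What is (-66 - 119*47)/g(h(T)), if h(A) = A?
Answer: 5659/89 ≈ 63.584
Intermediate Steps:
T = 0 (T = 0/6 = 0*(⅙) = 0)
g(b) = -89
(-66 - 119*47)/g(h(T)) = (-66 - 119*47)/(-89) = (-66 - 5593)*(-1/89) = -5659*(-1/89) = 5659/89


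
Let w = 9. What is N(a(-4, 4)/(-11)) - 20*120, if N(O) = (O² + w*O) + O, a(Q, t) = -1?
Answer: -290289/121 ≈ -2399.1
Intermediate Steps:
N(O) = O² + 10*O (N(O) = (O² + 9*O) + O = O² + 10*O)
N(a(-4, 4)/(-11)) - 20*120 = (-1/(-11))*(10 - 1/(-11)) - 20*120 = (-1*(-1/11))*(10 - 1*(-1/11)) - 2400 = (10 + 1/11)/11 - 2400 = (1/11)*(111/11) - 2400 = 111/121 - 2400 = -290289/121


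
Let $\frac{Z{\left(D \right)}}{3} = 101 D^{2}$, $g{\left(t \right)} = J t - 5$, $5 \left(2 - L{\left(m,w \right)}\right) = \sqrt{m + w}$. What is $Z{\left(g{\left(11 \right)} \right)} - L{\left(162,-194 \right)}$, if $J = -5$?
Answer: $1090798 + \frac{4 i \sqrt{2}}{5} \approx 1.0908 \cdot 10^{6} + 1.1314 i$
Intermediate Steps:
$L{\left(m,w \right)} = 2 - \frac{\sqrt{m + w}}{5}$
$g{\left(t \right)} = -5 - 5 t$ ($g{\left(t \right)} = - 5 t - 5 = -5 - 5 t$)
$Z{\left(D \right)} = 303 D^{2}$ ($Z{\left(D \right)} = 3 \cdot 101 D^{2} = 303 D^{2}$)
$Z{\left(g{\left(11 \right)} \right)} - L{\left(162,-194 \right)} = 303 \left(-5 - 55\right)^{2} - \left(2 - \frac{\sqrt{162 - 194}}{5}\right) = 303 \left(-5 - 55\right)^{2} - \left(2 - \frac{\sqrt{-32}}{5}\right) = 303 \left(-60\right)^{2} - \left(2 - \frac{4 i \sqrt{2}}{5}\right) = 303 \cdot 3600 - \left(2 - \frac{4 i \sqrt{2}}{5}\right) = 1090800 - \left(2 - \frac{4 i \sqrt{2}}{5}\right) = 1090798 + \frac{4 i \sqrt{2}}{5}$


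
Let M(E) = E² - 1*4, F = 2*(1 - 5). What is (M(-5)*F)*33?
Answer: -5544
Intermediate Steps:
F = -8 (F = 2*(-4) = -8)
M(E) = -4 + E² (M(E) = E² - 4 = -4 + E²)
(M(-5)*F)*33 = ((-4 + (-5)²)*(-8))*33 = ((-4 + 25)*(-8))*33 = (21*(-8))*33 = -168*33 = -5544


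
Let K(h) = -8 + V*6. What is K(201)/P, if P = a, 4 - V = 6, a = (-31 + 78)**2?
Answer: -20/2209 ≈ -0.0090539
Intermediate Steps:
a = 2209 (a = 47**2 = 2209)
V = -2 (V = 4 - 1*6 = 4 - 6 = -2)
K(h) = -20 (K(h) = -8 - 2*6 = -8 - 12 = -20)
P = 2209
K(201)/P = -20/2209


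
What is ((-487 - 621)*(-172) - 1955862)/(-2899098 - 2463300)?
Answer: 882643/2681199 ≈ 0.32920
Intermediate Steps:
((-487 - 621)*(-172) - 1955862)/(-2899098 - 2463300) = (-1108*(-172) - 1955862)/(-5362398) = (190576 - 1955862)*(-1/5362398) = -1765286*(-1/5362398) = 882643/2681199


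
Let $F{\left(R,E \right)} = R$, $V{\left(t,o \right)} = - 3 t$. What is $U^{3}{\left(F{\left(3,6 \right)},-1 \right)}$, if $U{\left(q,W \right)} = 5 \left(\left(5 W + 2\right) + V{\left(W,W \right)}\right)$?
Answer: $0$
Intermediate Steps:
$U{\left(q,W \right)} = 10 + 10 W$ ($U{\left(q,W \right)} = 5 \left(\left(5 W + 2\right) - 3 W\right) = 5 \left(\left(2 + 5 W\right) - 3 W\right) = 5 \left(2 + 2 W\right) = 10 + 10 W$)
$U^{3}{\left(F{\left(3,6 \right)},-1 \right)} = \left(10 + 10 \left(-1\right)\right)^{3} = \left(10 - 10\right)^{3} = 0^{3} = 0$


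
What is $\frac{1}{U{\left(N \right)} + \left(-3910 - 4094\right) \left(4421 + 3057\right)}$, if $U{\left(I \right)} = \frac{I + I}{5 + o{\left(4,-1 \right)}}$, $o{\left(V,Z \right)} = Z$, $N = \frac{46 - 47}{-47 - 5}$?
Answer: $- \frac{104}{6224806847} \approx -1.6707 \cdot 10^{-8}$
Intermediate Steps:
$N = \frac{1}{52}$ ($N = - \frac{1}{-52} = \left(-1\right) \left(- \frac{1}{52}\right) = \frac{1}{52} \approx 0.019231$)
$U{\left(I \right)} = \frac{I}{2}$ ($U{\left(I \right)} = \frac{I + I}{5 - 1} = \frac{2 I}{4} = 2 I \frac{1}{4} = \frac{I}{2}$)
$\frac{1}{U{\left(N \right)} + \left(-3910 - 4094\right) \left(4421 + 3057\right)} = \frac{1}{\frac{1}{2} \cdot \frac{1}{52} + \left(-3910 - 4094\right) \left(4421 + 3057\right)} = \frac{1}{\frac{1}{104} - 59853912} = \frac{1}{- \frac{6224806847}{104}} = - \frac{104}{6224806847}$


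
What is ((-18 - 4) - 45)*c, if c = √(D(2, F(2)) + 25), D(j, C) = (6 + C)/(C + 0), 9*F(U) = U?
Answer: -67*√53 ≈ -487.77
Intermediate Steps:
F(U) = U/9
D(j, C) = (6 + C)/C
c = √53 (c = √((6 + (⅑)*2)/(((⅑)*2)) + 25) = √((6 + 2/9)/(2/9) + 25) = √((9/2)*(56/9) + 25) = √(28 + 25) = √53 ≈ 7.2801)
((-18 - 4) - 45)*c = ((-18 - 4) - 45)*√53 = (-22 - 45)*√53 = -67*√53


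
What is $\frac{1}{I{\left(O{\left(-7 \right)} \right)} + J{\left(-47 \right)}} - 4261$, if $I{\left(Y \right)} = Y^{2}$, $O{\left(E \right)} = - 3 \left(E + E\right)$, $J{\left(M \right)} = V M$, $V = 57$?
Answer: $- \frac{3898816}{915} \approx -4261.0$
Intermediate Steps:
$J{\left(M \right)} = 57 M$
$O{\left(E \right)} = - 6 E$ ($O{\left(E \right)} = - 3 \cdot 2 E = - 6 E$)
$\frac{1}{I{\left(O{\left(-7 \right)} \right)} + J{\left(-47 \right)}} - 4261 = \frac{1}{\left(\left(-6\right) \left(-7\right)\right)^{2} + 57 \left(-47\right)} - 4261 = \frac{1}{42^{2} - 2679} - 4261 = \frac{1}{1764 - 2679} - 4261 = \frac{1}{-915} - 4261 = - \frac{1}{915} - 4261 = - \frac{3898816}{915}$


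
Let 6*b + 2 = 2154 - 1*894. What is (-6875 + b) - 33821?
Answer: -121459/3 ≈ -40486.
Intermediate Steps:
b = 629/3 (b = -⅓ + (2154 - 1*894)/6 = -⅓ + (2154 - 894)/6 = -⅓ + (⅙)*1260 = -⅓ + 210 = 629/3 ≈ 209.67)
(-6875 + b) - 33821 = (-6875 + 629/3) - 33821 = -19996/3 - 33821 = -121459/3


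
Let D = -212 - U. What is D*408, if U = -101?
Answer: -45288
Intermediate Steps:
D = -111 (D = -212 - 1*(-101) = -212 + 101 = -111)
D*408 = -111*408 = -45288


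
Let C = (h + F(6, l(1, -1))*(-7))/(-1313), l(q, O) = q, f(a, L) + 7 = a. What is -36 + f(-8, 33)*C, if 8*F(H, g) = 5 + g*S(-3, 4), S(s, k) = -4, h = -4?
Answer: -29133/808 ≈ -36.056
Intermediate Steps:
f(a, L) = -7 + a
F(H, g) = 5/8 - g/2 (F(H, g) = (5 + g*(-4))/8 = (5 - 4*g)/8 = 5/8 - g/2)
C = 3/808 (C = (-4 + (5/8 - ½*1)*(-7))/(-1313) = (-4 + (5/8 - ½)*(-7))*(-1/1313) = (-4 + (⅛)*(-7))*(-1/1313) = (-4 - 7/8)*(-1/1313) = -39/8*(-1/1313) = 3/808 ≈ 0.0037129)
-36 + f(-8, 33)*C = -36 + (-7 - 8)*(3/808) = -36 - 15*3/808 = -36 - 45/808 = -29133/808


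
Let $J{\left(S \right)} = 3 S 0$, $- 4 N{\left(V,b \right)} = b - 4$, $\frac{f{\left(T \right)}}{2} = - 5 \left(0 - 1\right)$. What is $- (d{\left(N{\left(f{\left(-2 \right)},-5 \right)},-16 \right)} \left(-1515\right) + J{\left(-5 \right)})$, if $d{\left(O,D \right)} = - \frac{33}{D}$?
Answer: $\frac{49995}{16} \approx 3124.7$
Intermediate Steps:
$f{\left(T \right)} = 10$ ($f{\left(T \right)} = 2 \left(- 5 \left(0 - 1\right)\right) = 2 \left(\left(-5\right) \left(-1\right)\right) = 2 \cdot 5 = 10$)
$N{\left(V,b \right)} = 1 - \frac{b}{4}$ ($N{\left(V,b \right)} = - \frac{b - 4}{4} = - \frac{-4 + b}{4} = 1 - \frac{b}{4}$)
$J{\left(S \right)} = 0$
$- (d{\left(N{\left(f{\left(-2 \right)},-5 \right)},-16 \right)} \left(-1515\right) + J{\left(-5 \right)}) = - (- \frac{33}{-16} \left(-1515\right) + 0) = - (\left(-33\right) \left(- \frac{1}{16}\right) \left(-1515\right) + 0) = - (\frac{33}{16} \left(-1515\right) + 0) = - (- \frac{49995}{16} + 0) = \left(-1\right) \left(- \frac{49995}{16}\right) = \frac{49995}{16}$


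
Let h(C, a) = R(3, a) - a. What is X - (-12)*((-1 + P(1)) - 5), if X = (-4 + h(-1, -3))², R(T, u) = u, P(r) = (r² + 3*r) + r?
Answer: 4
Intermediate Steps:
P(r) = r² + 4*r
h(C, a) = 0 (h(C, a) = a - a = 0)
X = 16 (X = (-4 + 0)² = (-4)² = 16)
X - (-12)*((-1 + P(1)) - 5) = 16 - (-12)*((-1 + 1*(4 + 1)) - 5) = 16 - (-12)*((-1 + 1*5) - 5) = 16 - (-12)*((-1 + 5) - 5) = 16 - (-12)*(4 - 5) = 16 - (-12)*(-1) = 16 - 1*12 = 16 - 12 = 4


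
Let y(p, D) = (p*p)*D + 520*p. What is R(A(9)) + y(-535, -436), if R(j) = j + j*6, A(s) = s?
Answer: -125072237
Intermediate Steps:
y(p, D) = 520*p + D*p**2 (y(p, D) = p**2*D + 520*p = D*p**2 + 520*p = 520*p + D*p**2)
R(j) = 7*j (R(j) = j + 6*j = 7*j)
R(A(9)) + y(-535, -436) = 7*9 - 535*(520 - 436*(-535)) = 63 - 535*(520 + 233260) = 63 - 535*233780 = 63 - 125072300 = -125072237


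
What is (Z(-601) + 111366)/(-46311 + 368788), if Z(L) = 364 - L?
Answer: 112331/322477 ≈ 0.34834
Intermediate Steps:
(Z(-601) + 111366)/(-46311 + 368788) = ((364 - 1*(-601)) + 111366)/(-46311 + 368788) = ((364 + 601) + 111366)/322477 = (965 + 111366)*(1/322477) = 112331*(1/322477) = 112331/322477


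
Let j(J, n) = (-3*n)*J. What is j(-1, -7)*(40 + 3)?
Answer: -903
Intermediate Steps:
j(J, n) = -3*J*n
j(-1, -7)*(40 + 3) = (-3*(-1)*(-7))*(40 + 3) = -21*43 = -903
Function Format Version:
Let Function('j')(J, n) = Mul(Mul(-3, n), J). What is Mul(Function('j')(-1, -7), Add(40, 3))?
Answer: -903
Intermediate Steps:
Function('j')(J, n) = Mul(-3, J, n)
Mul(Function('j')(-1, -7), Add(40, 3)) = Mul(Mul(-3, -1, -7), Add(40, 3)) = Mul(-21, 43) = -903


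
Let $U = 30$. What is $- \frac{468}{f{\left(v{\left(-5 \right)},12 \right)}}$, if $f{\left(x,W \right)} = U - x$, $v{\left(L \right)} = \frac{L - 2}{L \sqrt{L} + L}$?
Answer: $\frac{2340 \left(i - \sqrt{5}\right)}{- 143 i + 150 \sqrt{5}} \approx -15.717 + 0.2755 i$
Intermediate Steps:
$v{\left(L \right)} = \frac{-2 + L}{L + L^{\frac{3}{2}}}$ ($v{\left(L \right)} = \frac{-2 + L}{L^{\frac{3}{2}} + L} = \frac{-2 + L}{L + L^{\frac{3}{2}}}$)
$f{\left(x,W \right)} = 30 - x$
$- \frac{468}{f{\left(v{\left(-5 \right)},12 \right)}} = - \frac{468}{30 - \frac{-2 - 5}{-5 + \left(-5\right)^{\frac{3}{2}}}} = - \frac{468}{30 - \frac{1}{-5 - 5 i \sqrt{5}} \left(-7\right)} = - \frac{468}{30 - - \frac{7}{-5 - 5 i \sqrt{5}}} = - \frac{468}{30 + \frac{7}{-5 - 5 i \sqrt{5}}}$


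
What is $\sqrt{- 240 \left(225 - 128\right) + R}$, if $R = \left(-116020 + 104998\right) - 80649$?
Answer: $i \sqrt{114951} \approx 339.04 i$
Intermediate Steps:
$R = -91671$ ($R = -11022 - 80649 = -91671$)
$\sqrt{- 240 \left(225 - 128\right) + R} = \sqrt{- 240 \left(225 - 128\right) - 91671} = \sqrt{\left(-240\right) 97 - 91671} = \sqrt{-23280 - 91671} = \sqrt{-114951} = i \sqrt{114951}$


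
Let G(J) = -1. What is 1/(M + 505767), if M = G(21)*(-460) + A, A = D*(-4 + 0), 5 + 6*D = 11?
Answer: 1/506223 ≈ 1.9754e-6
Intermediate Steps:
D = 1 (D = -⅚ + (⅙)*11 = -⅚ + 11/6 = 1)
A = -4 (A = 1*(-4 + 0) = 1*(-4) = -4)
M = 456 (M = -1*(-460) - 4 = 460 - 4 = 456)
1/(M + 505767) = 1/(456 + 505767) = 1/506223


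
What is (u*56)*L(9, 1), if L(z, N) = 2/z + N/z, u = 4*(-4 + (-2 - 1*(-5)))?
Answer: -224/3 ≈ -74.667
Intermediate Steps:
u = -4 (u = 4*(-4 + (-2 + 5)) = 4*(-4 + 3) = 4*(-1) = -4)
(u*56)*L(9, 1) = (-4*56)*((2 + 1)/9) = -224*3/9 = -224*⅓ = -224/3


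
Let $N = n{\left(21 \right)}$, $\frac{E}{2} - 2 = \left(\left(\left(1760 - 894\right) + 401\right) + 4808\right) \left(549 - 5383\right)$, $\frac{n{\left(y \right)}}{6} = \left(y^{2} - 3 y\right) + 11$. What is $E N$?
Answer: $-137083046064$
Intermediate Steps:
$n{\left(y \right)} = 66 - 18 y + 6 y^{2}$ ($n{\left(y \right)} = 6 \left(\left(y^{2} - 3 y\right) + 11\right) = 6 \left(11 + y^{2} - 3 y\right) = 66 - 18 y + 6 y^{2}$)
$E = -58733096$ ($E = 4 + 2 \left(\left(\left(1760 - 894\right) + 401\right) + 4808\right) \left(549 - 5383\right) = 4 + 2 \left(\left(866 + 401\right) + 4808\right) \left(-4834\right) = 4 + 2 \left(1267 + 4808\right) \left(-4834\right) = 4 + 2 \cdot 6075 \left(-4834\right) = 4 + 2 \left(-29366550\right) = 4 - 58733100 = -58733096$)
$N = 2334$ ($N = 66 - 378 + 6 \cdot 21^{2} = 66 - 378 + 6 \cdot 441 = 66 - 378 + 2646 = 2334$)
$E N = \left(-58733096\right) 2334 = -137083046064$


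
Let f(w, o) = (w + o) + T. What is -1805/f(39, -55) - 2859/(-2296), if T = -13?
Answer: 4227191/66584 ≈ 63.487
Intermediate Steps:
f(w, o) = -13 + o + w (f(w, o) = (w + o) - 13 = (o + w) - 13 = -13 + o + w)
-1805/f(39, -55) - 2859/(-2296) = -1805/(-13 - 55 + 39) - 2859/(-2296) = -1805/(-29) - 2859*(-1/2296) = -1805*(-1/29) + 2859/2296 = 1805/29 + 2859/2296 = 4227191/66584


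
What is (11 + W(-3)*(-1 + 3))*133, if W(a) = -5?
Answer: 133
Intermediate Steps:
(11 + W(-3)*(-1 + 3))*133 = (11 - 5*(-1 + 3))*133 = (11 - 5*2)*133 = (11 - 10)*133 = 1*133 = 133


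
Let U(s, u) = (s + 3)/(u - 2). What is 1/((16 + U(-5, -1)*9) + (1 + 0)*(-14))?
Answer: ⅛ ≈ 0.12500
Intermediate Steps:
U(s, u) = (3 + s)/(-2 + u)
1/((16 + U(-5, -1)*9) + (1 + 0)*(-14)) = 1/((16 + ((3 - 5)/(-2 - 1))*9) + (1 + 0)*(-14)) = 1/((16 + (-2/(-3))*9) + 1*(-14)) = 1/((16 - ⅓*(-2)*9) - 14) = 1/((16 + (⅔)*9) - 14) = 1/((16 + 6) - 14) = 1/(22 - 14) = 1/8 = ⅛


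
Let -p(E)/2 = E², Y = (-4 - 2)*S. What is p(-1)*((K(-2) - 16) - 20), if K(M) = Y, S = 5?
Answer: 132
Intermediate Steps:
Y = -30 (Y = (-4 - 2)*5 = -6*5 = -30)
K(M) = -30
p(E) = -2*E²
p(-1)*((K(-2) - 16) - 20) = (-2*(-1)²)*((-30 - 16) - 20) = (-2*1)*(-46 - 20) = -2*(-66) = 132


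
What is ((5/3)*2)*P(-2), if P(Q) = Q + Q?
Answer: -40/3 ≈ -13.333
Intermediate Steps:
P(Q) = 2*Q
((5/3)*2)*P(-2) = ((5/3)*2)*(2*(-2)) = ((5*(⅓))*2)*(-4) = ((5/3)*2)*(-4) = (10/3)*(-4) = -40/3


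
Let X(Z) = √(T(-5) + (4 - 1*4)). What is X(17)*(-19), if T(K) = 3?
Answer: -19*√3 ≈ -32.909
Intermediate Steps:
X(Z) = √3 (X(Z) = √(3 + (4 - 1*4)) = √(3 + (4 - 4)) = √(3 + 0) = √3)
X(17)*(-19) = √3*(-19) = -19*√3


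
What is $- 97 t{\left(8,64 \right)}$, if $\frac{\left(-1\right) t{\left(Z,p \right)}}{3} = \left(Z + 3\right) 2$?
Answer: $6402$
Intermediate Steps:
$t{\left(Z,p \right)} = -18 - 6 Z$ ($t{\left(Z,p \right)} = - 3 \left(Z + 3\right) 2 = - 3 \left(3 + Z\right) 2 = - 3 \left(6 + 2 Z\right) = -18 - 6 Z$)
$- 97 t{\left(8,64 \right)} = - 97 \left(-18 - 48\right) = \left(-97\right) \left(-66\right) = 6402$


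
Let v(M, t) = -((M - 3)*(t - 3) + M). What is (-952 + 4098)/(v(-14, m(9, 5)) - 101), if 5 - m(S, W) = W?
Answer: -1573/69 ≈ -22.797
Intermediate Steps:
m(S, W) = 5 - W
v(M, t) = -M - (-3 + M)*(-3 + t) (v(M, t) = -((-3 + M)*(-3 + t) + M) = -(M + (-3 + M)*(-3 + t)) = -M - (-3 + M)*(-3 + t))
(-952 + 4098)/(v(-14, m(9, 5)) - 101) = (-952 + 4098)/((-9 + 2*(-14) + 3*(5 - 1*5) - 1*(-14)*(5 - 1*5)) - 101) = 3146/((-9 - 28 + 3*(5 - 5) - 1*(-14)*(5 - 5)) - 101) = 3146/((-9 - 28 + 3*0 - 1*(-14)*0) - 101) = 3146/((-9 - 28 + 0 + 0) - 101) = 3146/(-37 - 101) = 3146/(-138) = 3146*(-1/138) = -1573/69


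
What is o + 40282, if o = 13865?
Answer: 54147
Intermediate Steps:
o + 40282 = 13865 + 40282 = 54147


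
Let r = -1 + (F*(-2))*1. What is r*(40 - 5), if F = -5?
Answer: 315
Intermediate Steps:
r = 9 (r = -1 - 5*(-2)*1 = -1 + 10*1 = -1 + 10 = 9)
r*(40 - 5) = 9*(40 - 5) = 9*35 = 315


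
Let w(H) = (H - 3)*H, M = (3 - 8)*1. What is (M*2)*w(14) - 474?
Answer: -2014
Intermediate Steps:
M = -5 (M = -5*1 = -5)
w(H) = H*(-3 + H) (w(H) = (-3 + H)*H = H*(-3 + H))
(M*2)*w(14) - 474 = (-5*2)*(14*(-3 + 14)) - 474 = -140*11 - 474 = -10*154 - 474 = -1540 - 474 = -2014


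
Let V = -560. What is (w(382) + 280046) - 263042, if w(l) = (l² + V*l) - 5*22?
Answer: -51102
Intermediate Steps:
w(l) = -110 + l² - 560*l (w(l) = (l² - 560*l) - 5*22 = (l² - 560*l) - 110 = -110 + l² - 560*l)
(w(382) + 280046) - 263042 = ((-110 + 382² - 560*382) + 280046) - 263042 = ((-110 + 145924 - 213920) + 280046) - 263042 = (-68106 + 280046) - 263042 = 211940 - 263042 = -51102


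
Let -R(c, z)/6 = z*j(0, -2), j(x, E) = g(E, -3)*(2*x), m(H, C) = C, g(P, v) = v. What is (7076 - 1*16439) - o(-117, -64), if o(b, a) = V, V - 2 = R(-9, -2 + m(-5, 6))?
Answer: -9365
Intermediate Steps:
j(x, E) = -6*x
R(c, z) = 0 (R(c, z) = -6*z*(-6*0) = -6*z*0 = -6*0 = 0)
V = 2 (V = 2 + 0 = 2)
o(b, a) = 2
(7076 - 1*16439) - o(-117, -64) = (7076 - 1*16439) - 1*2 = (7076 - 16439) - 2 = -9363 - 2 = -9365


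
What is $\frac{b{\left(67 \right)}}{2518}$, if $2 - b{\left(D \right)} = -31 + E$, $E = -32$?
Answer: $\frac{65}{2518} \approx 0.025814$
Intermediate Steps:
$b{\left(D \right)} = 65$ ($b{\left(D \right)} = 2 - \left(-31 - 32\right) = 2 - -63 = 2 + 63 = 65$)
$\frac{b{\left(67 \right)}}{2518} = \frac{65}{2518}$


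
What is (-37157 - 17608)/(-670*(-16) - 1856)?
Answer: -54765/8864 ≈ -6.1784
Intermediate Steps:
(-37157 - 17608)/(-670*(-16) - 1856) = -54765/(10720 - 1856) = -54765/8864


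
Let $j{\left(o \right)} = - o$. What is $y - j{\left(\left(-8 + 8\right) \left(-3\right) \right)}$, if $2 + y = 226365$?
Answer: $226363$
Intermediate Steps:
$y = 226363$ ($y = -2 + 226365 = 226363$)
$y - j{\left(\left(-8 + 8\right) \left(-3\right) \right)} = 226363 - - \left(-8 + 8\right) \left(-3\right) = 226363 - - 0 \left(-3\right) = 226363 - \left(-1\right) 0 = 226363 - 0 = 226363 + 0 = 226363$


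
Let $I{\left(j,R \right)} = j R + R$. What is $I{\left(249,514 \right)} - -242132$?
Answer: $370632$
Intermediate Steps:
$I{\left(j,R \right)} = R + R j$ ($I{\left(j,R \right)} = R j + R = R + R j$)
$I{\left(249,514 \right)} - -242132 = 514 \left(1 + 249\right) - -242132 = 514 \cdot 250 + 242132 = 128500 + 242132 = 370632$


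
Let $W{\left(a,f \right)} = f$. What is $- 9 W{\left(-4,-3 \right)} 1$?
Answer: $27$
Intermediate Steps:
$- 9 W{\left(-4,-3 \right)} 1 = \left(-9\right) \left(-3\right) 1 = 27 \cdot 1 = 27$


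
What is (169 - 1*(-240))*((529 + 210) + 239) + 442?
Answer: 400444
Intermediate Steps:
(169 - 1*(-240))*((529 + 210) + 239) + 442 = (169 + 240)*(739 + 239) + 442 = 409*978 + 442 = 400002 + 442 = 400444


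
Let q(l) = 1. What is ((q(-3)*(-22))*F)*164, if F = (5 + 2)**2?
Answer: -176792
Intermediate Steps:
F = 49 (F = 7**2 = 49)
((q(-3)*(-22))*F)*164 = ((1*(-22))*49)*164 = -22*49*164 = -1078*164 = -176792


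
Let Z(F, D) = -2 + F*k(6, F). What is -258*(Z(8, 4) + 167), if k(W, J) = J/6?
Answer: -45322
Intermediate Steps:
k(W, J) = J/6 (k(W, J) = J*(⅙) = J/6)
Z(F, D) = -2 + F²/6 (Z(F, D) = -2 + F*(F/6) = -2 + F²/6)
-258*(Z(8, 4) + 167) = -258*((-2 + (⅙)*8²) + 167) = -258*((-2 + (⅙)*64) + 167) = -258*((-2 + 32/3) + 167) = -258*(26/3 + 167) = -258*527/3 = -45322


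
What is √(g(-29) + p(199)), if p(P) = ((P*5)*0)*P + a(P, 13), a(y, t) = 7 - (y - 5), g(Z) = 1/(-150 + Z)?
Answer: I*√5991846/179 ≈ 13.675*I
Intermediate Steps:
a(y, t) = 12 - y (a(y, t) = 7 - (-5 + y) = 7 + (5 - y) = 12 - y)
p(P) = 12 - P (p(P) = ((P*5)*0)*P + (12 - P) = ((5*P)*0)*P + (12 - P) = 0*P + (12 - P) = 0 + (12 - P) = 12 - P)
√(g(-29) + p(199)) = √(1/(-150 - 29) + (12 - 1*199)) = √(1/(-179) + (12 - 199)) = √(-1/179 - 187) = √(-33474/179) = I*√5991846/179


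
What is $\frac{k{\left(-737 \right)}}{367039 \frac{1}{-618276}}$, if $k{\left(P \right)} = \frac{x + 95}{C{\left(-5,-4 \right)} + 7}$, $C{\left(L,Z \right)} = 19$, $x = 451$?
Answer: $- \frac{12983796}{367039} \approx -35.374$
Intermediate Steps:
$k{\left(P \right)} = 21$ ($k{\left(P \right)} = \frac{451 + 95}{19 + 7} = \frac{546}{26} = 546 \cdot \frac{1}{26} = 21$)
$\frac{k{\left(-737 \right)}}{367039 \frac{1}{-618276}} = \frac{21}{367039 \frac{1}{-618276}} = \frac{21}{367039 \left(- \frac{1}{618276}\right)} = \frac{21}{- \frac{367039}{618276}} = 21 \left(- \frac{618276}{367039}\right) = - \frac{12983796}{367039}$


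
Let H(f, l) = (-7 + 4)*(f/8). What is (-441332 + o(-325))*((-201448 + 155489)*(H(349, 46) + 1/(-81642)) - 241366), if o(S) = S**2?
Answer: -632957571685907867/326568 ≈ -1.9382e+12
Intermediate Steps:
H(f, l) = -3*f/8
(-441332 + o(-325))*((-201448 + 155489)*(H(349, 46) + 1/(-81642)) - 241366) = (-441332 + (-325)**2)*((-201448 + 155489)*(-3/8*349 + 1/(-81642)) - 241366) = (-441332 + 105625)*(-45959*(-1047/8 - 1/81642) - 241366) = -335707*(-45959*(-42739591/326568) - 241366) = -335707*(1964268862769/326568 - 241366) = -335707*1885446450881/326568 = -632957571685907867/326568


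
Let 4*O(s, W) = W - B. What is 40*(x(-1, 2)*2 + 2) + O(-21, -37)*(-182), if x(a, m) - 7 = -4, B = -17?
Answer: 1230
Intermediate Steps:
x(a, m) = 3 (x(a, m) = 7 - 4 = 3)
O(s, W) = 17/4 + W/4 (O(s, W) = (W - 1*(-17))/4 = (W + 17)/4 = (17 + W)/4 = 17/4 + W/4)
40*(x(-1, 2)*2 + 2) + O(-21, -37)*(-182) = 40*(3*2 + 2) + (17/4 + (¼)*(-37))*(-182) = 40*(6 + 2) + (17/4 - 37/4)*(-182) = 40*8 - 5*(-182) = 320 + 910 = 1230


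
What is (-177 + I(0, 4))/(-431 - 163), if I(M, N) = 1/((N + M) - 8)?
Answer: 709/2376 ≈ 0.29840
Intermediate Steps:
I(M, N) = 1/(-8 + M + N) (I(M, N) = 1/((M + N) - 8) = 1/(-8 + M + N))
(-177 + I(0, 4))/(-431 - 163) = (-177 + 1/(-8 + 0 + 4))/(-431 - 163) = (-177 + 1/(-4))/(-594) = (-177 - 1/4)*(-1/594) = -709/4*(-1/594) = 709/2376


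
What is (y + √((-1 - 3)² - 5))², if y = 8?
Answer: (8 + √11)² ≈ 128.07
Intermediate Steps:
(y + √((-1 - 3)² - 5))² = (8 + √((-1 - 3)² - 5))² = (8 + √((-4)² - 5))² = (8 + √(16 - 5))² = (8 + √11)²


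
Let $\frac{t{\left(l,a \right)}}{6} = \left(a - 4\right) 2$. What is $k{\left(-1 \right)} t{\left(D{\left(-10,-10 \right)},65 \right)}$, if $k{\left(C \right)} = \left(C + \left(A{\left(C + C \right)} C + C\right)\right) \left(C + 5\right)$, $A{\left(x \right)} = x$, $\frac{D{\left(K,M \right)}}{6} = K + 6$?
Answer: $0$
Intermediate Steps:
$D{\left(K,M \right)} = 36 + 6 K$ ($D{\left(K,M \right)} = 6 \left(K + 6\right) = 6 \left(6 + K\right) = 36 + 6 K$)
$t{\left(l,a \right)} = -48 + 12 a$ ($t{\left(l,a \right)} = 6 \left(a - 4\right) 2 = 6 \left(-4 + a\right) 2 = 6 \left(-8 + 2 a\right) = -48 + 12 a$)
$k{\left(C \right)} = \left(5 + C\right) \left(2 C + 2 C^{2}\right)$ ($k{\left(C \right)} = \left(C + \left(\left(C + C\right) C + C\right)\right) \left(C + 5\right) = \left(C + \left(2 C C + C\right)\right) \left(5 + C\right) = \left(C + \left(2 C^{2} + C\right)\right) \left(5 + C\right) = \left(C + \left(C + 2 C^{2}\right)\right) \left(5 + C\right) = \left(2 C + 2 C^{2}\right) \left(5 + C\right) = \left(5 + C\right) \left(2 C + 2 C^{2}\right)$)
$k{\left(-1 \right)} t{\left(D{\left(-10,-10 \right)},65 \right)} = 2 \left(-1\right) \left(5 + \left(-1\right)^{2} + 6 \left(-1\right)\right) \left(-48 + 12 \cdot 65\right) = 2 \left(-1\right) \left(5 + 1 - 6\right) \left(-48 + 780\right) = 2 \left(-1\right) 0 \cdot 732 = 0 \cdot 732 = 0$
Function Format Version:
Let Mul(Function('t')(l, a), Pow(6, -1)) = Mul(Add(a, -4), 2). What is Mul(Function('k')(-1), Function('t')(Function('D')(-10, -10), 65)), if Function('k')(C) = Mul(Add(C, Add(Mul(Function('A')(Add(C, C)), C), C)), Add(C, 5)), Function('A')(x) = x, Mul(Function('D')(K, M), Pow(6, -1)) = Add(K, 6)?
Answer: 0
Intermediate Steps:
Function('D')(K, M) = Add(36, Mul(6, K)) (Function('D')(K, M) = Mul(6, Add(K, 6)) = Mul(6, Add(6, K)) = Add(36, Mul(6, K)))
Function('t')(l, a) = Add(-48, Mul(12, a)) (Function('t')(l, a) = Mul(6, Mul(Add(a, -4), 2)) = Mul(6, Mul(Add(-4, a), 2)) = Mul(6, Add(-8, Mul(2, a))) = Add(-48, Mul(12, a)))
Function('k')(C) = Mul(Add(5, C), Add(Mul(2, C), Mul(2, Pow(C, 2)))) (Function('k')(C) = Mul(Add(C, Add(Mul(Add(C, C), C), C)), Add(C, 5)) = Mul(Add(C, Add(Mul(Mul(2, C), C), C)), Add(5, C)) = Mul(Add(C, Add(Mul(2, Pow(C, 2)), C)), Add(5, C)) = Mul(Add(C, Add(C, Mul(2, Pow(C, 2)))), Add(5, C)) = Mul(Add(Mul(2, C), Mul(2, Pow(C, 2))), Add(5, C)) = Mul(Add(5, C), Add(Mul(2, C), Mul(2, Pow(C, 2)))))
Mul(Function('k')(-1), Function('t')(Function('D')(-10, -10), 65)) = Mul(Mul(2, -1, Add(5, Pow(-1, 2), Mul(6, -1))), Add(-48, Mul(12, 65))) = Mul(Mul(2, -1, Add(5, 1, -6)), Add(-48, 780)) = Mul(Mul(2, -1, 0), 732) = Mul(0, 732) = 0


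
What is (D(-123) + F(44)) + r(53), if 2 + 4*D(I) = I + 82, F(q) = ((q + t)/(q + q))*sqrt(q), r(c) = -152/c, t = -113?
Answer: -2887/212 - 69*sqrt(11)/44 ≈ -18.819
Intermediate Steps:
F(q) = (-113 + q)/(2*sqrt(q)) (F(q) = ((q - 113)/(q + q))*sqrt(q) = ((-113 + q)/((2*q)))*sqrt(q) = ((-113 + q)*(1/(2*q)))*sqrt(q) = ((-113 + q)/(2*q))*sqrt(q) = (-113 + q)/(2*sqrt(q)))
D(I) = 20 + I/4 (D(I) = -1/2 + (I + 82)/4 = -1/2 + (82 + I)/4 = -1/2 + (41/2 + I/4) = 20 + I/4)
(D(-123) + F(44)) + r(53) = ((20 + (1/4)*(-123)) + (-113 + 44)/(2*sqrt(44))) - 152/53 = ((20 - 123/4) + (1/2)*(sqrt(11)/22)*(-69)) - 152*1/53 = (-43/4 - 69*sqrt(11)/44) - 152/53 = -2887/212 - 69*sqrt(11)/44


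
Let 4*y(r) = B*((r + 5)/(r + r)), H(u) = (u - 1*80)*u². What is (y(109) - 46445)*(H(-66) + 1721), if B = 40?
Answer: 3210557583425/109 ≈ 2.9455e+10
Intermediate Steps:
H(u) = u²*(-80 + u) (H(u) = (u - 80)*u² = (-80 + u)*u² = u²*(-80 + u))
y(r) = 5*(5 + r)/r (y(r) = (40*((r + 5)/(r + r)))/4 = (40*((5 + r)/((2*r))))/4 = (40*((5 + r)*(1/(2*r))))/4 = (40*((5 + r)/(2*r)))/4 = (20*(5 + r)/r)/4 = 5*(5 + r)/r)
(y(109) - 46445)*(H(-66) + 1721) = ((5 + 25/109) - 46445)*((-66)²*(-80 - 66) + 1721) = ((5 + 25*(1/109)) - 46445)*(4356*(-146) + 1721) = ((5 + 25/109) - 46445)*(-635976 + 1721) = (570/109 - 46445)*(-634255) = -5061935/109*(-634255) = 3210557583425/109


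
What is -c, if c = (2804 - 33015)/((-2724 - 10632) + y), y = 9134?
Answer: -30211/4222 ≈ -7.1556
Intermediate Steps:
c = 30211/4222 (c = (2804 - 33015)/((-2724 - 10632) + 9134) = -30211/(-13356 + 9134) = -30211/(-4222) = -30211*(-1/4222) = 30211/4222 ≈ 7.1556)
-c = -1*30211/4222 = -30211/4222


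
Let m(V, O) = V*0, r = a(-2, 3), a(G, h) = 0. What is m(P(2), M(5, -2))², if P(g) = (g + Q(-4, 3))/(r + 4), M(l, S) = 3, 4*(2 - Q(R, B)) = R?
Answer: 0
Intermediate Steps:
Q(R, B) = 2 - R/4
r = 0
P(g) = ¾ + g/4 (P(g) = (g + (2 - ¼*(-4)))/(0 + 4) = (g + (2 + 1))/4 = (g + 3)*(¼) = (3 + g)*(¼) = ¾ + g/4)
m(V, O) = 0
m(P(2), M(5, -2))² = 0² = 0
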